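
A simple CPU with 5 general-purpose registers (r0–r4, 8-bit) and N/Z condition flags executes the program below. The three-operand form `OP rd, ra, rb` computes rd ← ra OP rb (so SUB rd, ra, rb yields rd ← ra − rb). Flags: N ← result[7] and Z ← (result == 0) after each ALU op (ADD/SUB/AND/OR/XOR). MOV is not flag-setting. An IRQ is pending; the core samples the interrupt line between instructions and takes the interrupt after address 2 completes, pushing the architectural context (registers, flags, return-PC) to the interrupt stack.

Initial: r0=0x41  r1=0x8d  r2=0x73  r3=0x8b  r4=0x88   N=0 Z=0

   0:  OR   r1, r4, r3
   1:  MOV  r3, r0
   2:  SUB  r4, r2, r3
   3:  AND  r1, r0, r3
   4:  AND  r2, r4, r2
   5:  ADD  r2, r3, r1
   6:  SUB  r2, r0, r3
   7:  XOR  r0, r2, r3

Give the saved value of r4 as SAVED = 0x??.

after  0: r0=0x41 r1=0x8b r2=0x73 r3=0x8b r4=0x88  N=1 Z=0
after  1: r0=0x41 r1=0x8b r2=0x73 r3=0x41 r4=0x88  N=1 Z=0
after  2: r0=0x41 r1=0x8b r2=0x73 r3=0x41 r4=0x32  N=0 Z=0
-- IRQ taken; context saved, return-PC = 3 --

SAVED = 0x32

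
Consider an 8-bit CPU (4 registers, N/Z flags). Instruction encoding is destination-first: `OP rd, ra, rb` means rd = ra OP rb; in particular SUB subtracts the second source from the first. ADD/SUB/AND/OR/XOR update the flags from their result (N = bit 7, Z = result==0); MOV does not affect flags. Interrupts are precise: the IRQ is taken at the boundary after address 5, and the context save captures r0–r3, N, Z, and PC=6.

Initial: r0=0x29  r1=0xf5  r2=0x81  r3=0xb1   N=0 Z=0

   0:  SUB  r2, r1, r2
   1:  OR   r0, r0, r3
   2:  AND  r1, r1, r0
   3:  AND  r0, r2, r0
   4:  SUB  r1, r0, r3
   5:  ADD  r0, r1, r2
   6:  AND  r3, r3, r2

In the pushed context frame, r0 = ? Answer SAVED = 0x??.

after  0: r0=0x29 r1=0xf5 r2=0x74 r3=0xb1  N=0 Z=0
after  1: r0=0xb9 r1=0xf5 r2=0x74 r3=0xb1  N=1 Z=0
after  2: r0=0xb9 r1=0xb1 r2=0x74 r3=0xb1  N=1 Z=0
after  3: r0=0x30 r1=0xb1 r2=0x74 r3=0xb1  N=0 Z=0
after  4: r0=0x30 r1=0x7f r2=0x74 r3=0xb1  N=0 Z=0
after  5: r0=0xf3 r1=0x7f r2=0x74 r3=0xb1  N=1 Z=0
-- IRQ taken; context saved, return-PC = 6 --

SAVED = 0xf3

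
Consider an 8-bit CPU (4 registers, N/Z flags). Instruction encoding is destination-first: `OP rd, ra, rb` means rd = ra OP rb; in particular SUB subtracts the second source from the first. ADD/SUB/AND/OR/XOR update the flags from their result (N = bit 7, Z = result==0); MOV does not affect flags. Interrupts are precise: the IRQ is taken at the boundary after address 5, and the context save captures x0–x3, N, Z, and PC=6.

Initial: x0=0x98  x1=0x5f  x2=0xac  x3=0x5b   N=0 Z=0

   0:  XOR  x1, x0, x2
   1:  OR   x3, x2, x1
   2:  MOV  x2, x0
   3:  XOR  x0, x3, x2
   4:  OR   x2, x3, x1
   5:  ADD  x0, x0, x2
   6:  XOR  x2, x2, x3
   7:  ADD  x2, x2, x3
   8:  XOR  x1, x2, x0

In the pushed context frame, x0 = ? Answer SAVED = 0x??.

after  0: x0=0x98 x1=0x34 x2=0xac x3=0x5b  N=0 Z=0
after  1: x0=0x98 x1=0x34 x2=0xac x3=0xbc  N=1 Z=0
after  2: x0=0x98 x1=0x34 x2=0x98 x3=0xbc  N=1 Z=0
after  3: x0=0x24 x1=0x34 x2=0x98 x3=0xbc  N=0 Z=0
after  4: x0=0x24 x1=0x34 x2=0xbc x3=0xbc  N=1 Z=0
after  5: x0=0xe0 x1=0x34 x2=0xbc x3=0xbc  N=1 Z=0
-- IRQ taken; context saved, return-PC = 6 --

SAVED = 0xe0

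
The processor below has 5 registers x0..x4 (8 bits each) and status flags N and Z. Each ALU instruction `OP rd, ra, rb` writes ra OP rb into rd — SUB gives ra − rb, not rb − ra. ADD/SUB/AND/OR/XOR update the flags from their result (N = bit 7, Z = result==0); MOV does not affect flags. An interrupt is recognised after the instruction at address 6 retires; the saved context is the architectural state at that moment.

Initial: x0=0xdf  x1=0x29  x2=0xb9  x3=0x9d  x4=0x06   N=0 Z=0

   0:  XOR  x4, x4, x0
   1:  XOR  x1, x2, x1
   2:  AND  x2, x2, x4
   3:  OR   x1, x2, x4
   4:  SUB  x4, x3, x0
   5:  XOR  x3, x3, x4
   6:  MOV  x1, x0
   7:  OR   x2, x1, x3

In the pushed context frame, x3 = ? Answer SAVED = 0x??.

after  0: x0=0xdf x1=0x29 x2=0xb9 x3=0x9d x4=0xd9  N=1 Z=0
after  1: x0=0xdf x1=0x90 x2=0xb9 x3=0x9d x4=0xd9  N=1 Z=0
after  2: x0=0xdf x1=0x90 x2=0x99 x3=0x9d x4=0xd9  N=1 Z=0
after  3: x0=0xdf x1=0xd9 x2=0x99 x3=0x9d x4=0xd9  N=1 Z=0
after  4: x0=0xdf x1=0xd9 x2=0x99 x3=0x9d x4=0xbe  N=1 Z=0
after  5: x0=0xdf x1=0xd9 x2=0x99 x3=0x23 x4=0xbe  N=0 Z=0
after  6: x0=0xdf x1=0xdf x2=0x99 x3=0x23 x4=0xbe  N=0 Z=0
-- IRQ taken; context saved, return-PC = 7 --

SAVED = 0x23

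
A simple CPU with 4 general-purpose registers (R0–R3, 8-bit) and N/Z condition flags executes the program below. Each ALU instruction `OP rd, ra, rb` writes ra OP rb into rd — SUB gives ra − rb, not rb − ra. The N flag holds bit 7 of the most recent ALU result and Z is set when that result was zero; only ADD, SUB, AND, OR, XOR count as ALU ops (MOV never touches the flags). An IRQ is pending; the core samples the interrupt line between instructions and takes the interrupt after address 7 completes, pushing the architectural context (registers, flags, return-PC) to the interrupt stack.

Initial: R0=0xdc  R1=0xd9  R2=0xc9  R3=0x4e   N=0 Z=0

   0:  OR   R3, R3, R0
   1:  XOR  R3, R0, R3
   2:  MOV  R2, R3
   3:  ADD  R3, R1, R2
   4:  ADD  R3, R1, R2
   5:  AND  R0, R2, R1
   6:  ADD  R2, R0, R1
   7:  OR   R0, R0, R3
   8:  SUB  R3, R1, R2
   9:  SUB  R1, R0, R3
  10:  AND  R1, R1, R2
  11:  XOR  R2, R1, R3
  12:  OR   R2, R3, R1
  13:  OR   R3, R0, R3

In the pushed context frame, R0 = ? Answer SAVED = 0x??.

after  0: R0=0xdc R1=0xd9 R2=0xc9 R3=0xde  N=1 Z=0
after  1: R0=0xdc R1=0xd9 R2=0xc9 R3=0x02  N=0 Z=0
after  2: R0=0xdc R1=0xd9 R2=0x02 R3=0x02  N=0 Z=0
after  3: R0=0xdc R1=0xd9 R2=0x02 R3=0xdb  N=1 Z=0
after  4: R0=0xdc R1=0xd9 R2=0x02 R3=0xdb  N=1 Z=0
after  5: R0=0x00 R1=0xd9 R2=0x02 R3=0xdb  N=0 Z=1
after  6: R0=0x00 R1=0xd9 R2=0xd9 R3=0xdb  N=1 Z=0
after  7: R0=0xdb R1=0xd9 R2=0xd9 R3=0xdb  N=1 Z=0
-- IRQ taken; context saved, return-PC = 8 --

SAVED = 0xdb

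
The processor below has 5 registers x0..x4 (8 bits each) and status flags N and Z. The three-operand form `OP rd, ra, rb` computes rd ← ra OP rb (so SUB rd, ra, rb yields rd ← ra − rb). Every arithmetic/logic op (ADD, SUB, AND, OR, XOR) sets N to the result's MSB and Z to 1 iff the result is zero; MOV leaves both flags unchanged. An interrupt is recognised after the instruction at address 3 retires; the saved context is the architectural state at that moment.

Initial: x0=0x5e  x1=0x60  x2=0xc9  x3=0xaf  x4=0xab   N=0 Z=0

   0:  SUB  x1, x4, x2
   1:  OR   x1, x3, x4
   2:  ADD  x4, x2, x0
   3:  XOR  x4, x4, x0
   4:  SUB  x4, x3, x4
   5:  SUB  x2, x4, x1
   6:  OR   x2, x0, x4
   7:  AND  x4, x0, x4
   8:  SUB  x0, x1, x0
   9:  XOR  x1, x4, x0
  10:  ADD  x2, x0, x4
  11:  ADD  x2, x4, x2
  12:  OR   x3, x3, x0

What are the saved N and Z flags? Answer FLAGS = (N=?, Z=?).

FLAGS = (N=0, Z=0)

after  0: x0=0x5e x1=0xe2 x2=0xc9 x3=0xaf x4=0xab  N=1 Z=0
after  1: x0=0x5e x1=0xaf x2=0xc9 x3=0xaf x4=0xab  N=1 Z=0
after  2: x0=0x5e x1=0xaf x2=0xc9 x3=0xaf x4=0x27  N=0 Z=0
after  3: x0=0x5e x1=0xaf x2=0xc9 x3=0xaf x4=0x79  N=0 Z=0
-- IRQ taken; context saved, return-PC = 4 --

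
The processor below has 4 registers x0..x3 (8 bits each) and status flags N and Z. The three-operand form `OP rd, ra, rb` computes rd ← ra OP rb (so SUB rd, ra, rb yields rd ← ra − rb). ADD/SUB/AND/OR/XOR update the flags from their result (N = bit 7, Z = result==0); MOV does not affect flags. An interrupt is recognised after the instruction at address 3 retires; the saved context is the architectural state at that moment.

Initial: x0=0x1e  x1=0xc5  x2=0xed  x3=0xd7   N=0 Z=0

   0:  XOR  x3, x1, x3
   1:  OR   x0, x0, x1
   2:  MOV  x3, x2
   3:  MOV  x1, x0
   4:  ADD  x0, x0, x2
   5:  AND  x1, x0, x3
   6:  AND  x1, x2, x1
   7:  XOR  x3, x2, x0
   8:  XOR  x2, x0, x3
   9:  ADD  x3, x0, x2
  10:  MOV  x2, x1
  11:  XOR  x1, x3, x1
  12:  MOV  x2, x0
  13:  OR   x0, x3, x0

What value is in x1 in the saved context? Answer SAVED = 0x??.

after  0: x0=0x1e x1=0xc5 x2=0xed x3=0x12  N=0 Z=0
after  1: x0=0xdf x1=0xc5 x2=0xed x3=0x12  N=1 Z=0
after  2: x0=0xdf x1=0xc5 x2=0xed x3=0xed  N=1 Z=0
after  3: x0=0xdf x1=0xdf x2=0xed x3=0xed  N=1 Z=0
-- IRQ taken; context saved, return-PC = 4 --

SAVED = 0xdf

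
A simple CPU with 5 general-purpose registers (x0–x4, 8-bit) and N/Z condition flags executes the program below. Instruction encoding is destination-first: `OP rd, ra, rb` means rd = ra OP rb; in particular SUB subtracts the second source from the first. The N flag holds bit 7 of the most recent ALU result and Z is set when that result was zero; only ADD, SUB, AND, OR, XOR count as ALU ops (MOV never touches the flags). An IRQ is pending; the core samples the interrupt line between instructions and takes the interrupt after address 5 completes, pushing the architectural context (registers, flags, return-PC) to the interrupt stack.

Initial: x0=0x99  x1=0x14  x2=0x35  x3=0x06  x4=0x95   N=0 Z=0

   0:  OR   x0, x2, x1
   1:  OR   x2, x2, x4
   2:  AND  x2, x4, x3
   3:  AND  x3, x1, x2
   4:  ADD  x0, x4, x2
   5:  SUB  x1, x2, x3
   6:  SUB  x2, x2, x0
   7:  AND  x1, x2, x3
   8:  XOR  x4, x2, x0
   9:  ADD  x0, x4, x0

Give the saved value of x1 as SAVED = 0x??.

after  0: x0=0x35 x1=0x14 x2=0x35 x3=0x06 x4=0x95  N=0 Z=0
after  1: x0=0x35 x1=0x14 x2=0xb5 x3=0x06 x4=0x95  N=1 Z=0
after  2: x0=0x35 x1=0x14 x2=0x04 x3=0x06 x4=0x95  N=0 Z=0
after  3: x0=0x35 x1=0x14 x2=0x04 x3=0x04 x4=0x95  N=0 Z=0
after  4: x0=0x99 x1=0x14 x2=0x04 x3=0x04 x4=0x95  N=1 Z=0
after  5: x0=0x99 x1=0x00 x2=0x04 x3=0x04 x4=0x95  N=0 Z=1
-- IRQ taken; context saved, return-PC = 6 --

SAVED = 0x00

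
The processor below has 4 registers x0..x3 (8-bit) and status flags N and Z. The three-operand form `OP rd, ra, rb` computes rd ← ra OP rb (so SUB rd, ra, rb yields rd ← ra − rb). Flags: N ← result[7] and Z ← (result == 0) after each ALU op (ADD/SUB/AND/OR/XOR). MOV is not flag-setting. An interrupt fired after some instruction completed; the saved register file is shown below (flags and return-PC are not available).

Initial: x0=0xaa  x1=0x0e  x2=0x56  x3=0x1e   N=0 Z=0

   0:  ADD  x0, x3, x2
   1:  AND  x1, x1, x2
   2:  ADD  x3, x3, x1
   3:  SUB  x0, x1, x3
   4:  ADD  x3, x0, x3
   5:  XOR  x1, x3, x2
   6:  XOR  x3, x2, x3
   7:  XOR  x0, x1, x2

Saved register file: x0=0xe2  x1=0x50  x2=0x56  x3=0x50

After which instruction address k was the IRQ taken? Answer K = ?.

after  0: x0=0x74 x1=0x0e x2=0x56 x3=0x1e  N=0 Z=0
after  1: x0=0x74 x1=0x06 x2=0x56 x3=0x1e  N=0 Z=0
after  2: x0=0x74 x1=0x06 x2=0x56 x3=0x24  N=0 Z=0
after  3: x0=0xe2 x1=0x06 x2=0x56 x3=0x24  N=1 Z=0
after  4: x0=0xe2 x1=0x06 x2=0x56 x3=0x06  N=0 Z=0
after  5: x0=0xe2 x1=0x50 x2=0x56 x3=0x06  N=0 Z=0
after  6: x0=0xe2 x1=0x50 x2=0x56 x3=0x50  N=0 Z=0
-- IRQ taken; context saved, return-PC = 7 --

K = 6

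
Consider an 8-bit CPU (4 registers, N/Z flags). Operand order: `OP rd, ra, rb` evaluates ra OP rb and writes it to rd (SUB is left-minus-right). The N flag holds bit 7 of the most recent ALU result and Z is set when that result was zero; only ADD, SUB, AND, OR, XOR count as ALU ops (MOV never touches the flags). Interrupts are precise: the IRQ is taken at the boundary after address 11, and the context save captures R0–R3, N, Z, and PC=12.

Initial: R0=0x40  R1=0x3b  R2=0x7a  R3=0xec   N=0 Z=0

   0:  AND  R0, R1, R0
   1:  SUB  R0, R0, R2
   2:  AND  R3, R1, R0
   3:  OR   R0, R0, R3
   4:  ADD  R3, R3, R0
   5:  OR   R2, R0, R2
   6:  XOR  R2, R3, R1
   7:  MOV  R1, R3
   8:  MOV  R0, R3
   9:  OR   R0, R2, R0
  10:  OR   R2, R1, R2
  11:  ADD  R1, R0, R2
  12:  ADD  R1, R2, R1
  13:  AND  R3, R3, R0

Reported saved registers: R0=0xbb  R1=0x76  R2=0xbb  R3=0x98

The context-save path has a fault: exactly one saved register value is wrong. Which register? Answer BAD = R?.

BAD = R3

after  0: R0=0x00 R1=0x3b R2=0x7a R3=0xec  N=0 Z=1
after  1: R0=0x86 R1=0x3b R2=0x7a R3=0xec  N=1 Z=0
after  2: R0=0x86 R1=0x3b R2=0x7a R3=0x02  N=0 Z=0
after  3: R0=0x86 R1=0x3b R2=0x7a R3=0x02  N=1 Z=0
after  4: R0=0x86 R1=0x3b R2=0x7a R3=0x88  N=1 Z=0
after  5: R0=0x86 R1=0x3b R2=0xfe R3=0x88  N=1 Z=0
after  6: R0=0x86 R1=0x3b R2=0xb3 R3=0x88  N=1 Z=0
after  7: R0=0x86 R1=0x88 R2=0xb3 R3=0x88  N=1 Z=0
after  8: R0=0x88 R1=0x88 R2=0xb3 R3=0x88  N=1 Z=0
after  9: R0=0xbb R1=0x88 R2=0xb3 R3=0x88  N=1 Z=0
after 10: R0=0xbb R1=0x88 R2=0xbb R3=0x88  N=1 Z=0
after 11: R0=0xbb R1=0x76 R2=0xbb R3=0x88  N=0 Z=0
-- IRQ taken; context saved, return-PC = 12 --
mismatch: R3: reported 0x98 vs actual 0x88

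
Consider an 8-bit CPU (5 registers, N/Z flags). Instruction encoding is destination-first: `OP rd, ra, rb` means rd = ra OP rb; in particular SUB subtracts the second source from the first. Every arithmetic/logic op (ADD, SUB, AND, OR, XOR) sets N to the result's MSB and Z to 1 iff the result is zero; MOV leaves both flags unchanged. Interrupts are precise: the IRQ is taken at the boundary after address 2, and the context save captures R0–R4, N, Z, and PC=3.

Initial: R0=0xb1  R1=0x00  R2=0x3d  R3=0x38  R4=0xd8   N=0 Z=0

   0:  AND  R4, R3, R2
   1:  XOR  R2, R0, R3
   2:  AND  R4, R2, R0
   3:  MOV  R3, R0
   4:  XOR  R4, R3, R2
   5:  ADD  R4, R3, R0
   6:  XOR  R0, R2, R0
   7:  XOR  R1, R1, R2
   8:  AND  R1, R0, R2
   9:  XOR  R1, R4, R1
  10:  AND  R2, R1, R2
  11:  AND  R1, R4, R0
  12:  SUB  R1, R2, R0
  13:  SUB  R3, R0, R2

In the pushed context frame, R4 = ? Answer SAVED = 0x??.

SAVED = 0x81

after  0: R0=0xb1 R1=0x00 R2=0x3d R3=0x38 R4=0x38  N=0 Z=0
after  1: R0=0xb1 R1=0x00 R2=0x89 R3=0x38 R4=0x38  N=1 Z=0
after  2: R0=0xb1 R1=0x00 R2=0x89 R3=0x38 R4=0x81  N=1 Z=0
-- IRQ taken; context saved, return-PC = 3 --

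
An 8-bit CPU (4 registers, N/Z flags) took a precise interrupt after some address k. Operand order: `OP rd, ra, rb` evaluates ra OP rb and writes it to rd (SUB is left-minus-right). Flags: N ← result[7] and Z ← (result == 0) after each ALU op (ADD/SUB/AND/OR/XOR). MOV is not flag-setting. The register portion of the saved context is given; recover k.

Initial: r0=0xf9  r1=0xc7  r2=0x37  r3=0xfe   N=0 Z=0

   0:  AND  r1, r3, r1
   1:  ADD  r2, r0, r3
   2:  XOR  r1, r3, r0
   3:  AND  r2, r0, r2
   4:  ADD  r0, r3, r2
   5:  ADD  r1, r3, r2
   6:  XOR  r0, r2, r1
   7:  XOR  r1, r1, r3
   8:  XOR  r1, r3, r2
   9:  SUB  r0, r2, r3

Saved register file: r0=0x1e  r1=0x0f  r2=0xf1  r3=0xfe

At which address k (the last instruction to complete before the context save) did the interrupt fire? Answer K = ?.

after  0: r0=0xf9 r1=0xc6 r2=0x37 r3=0xfe  N=1 Z=0
after  1: r0=0xf9 r1=0xc6 r2=0xf7 r3=0xfe  N=1 Z=0
after  2: r0=0xf9 r1=0x07 r2=0xf7 r3=0xfe  N=0 Z=0
after  3: r0=0xf9 r1=0x07 r2=0xf1 r3=0xfe  N=1 Z=0
after  4: r0=0xef r1=0x07 r2=0xf1 r3=0xfe  N=1 Z=0
after  5: r0=0xef r1=0xef r2=0xf1 r3=0xfe  N=1 Z=0
after  6: r0=0x1e r1=0xef r2=0xf1 r3=0xfe  N=0 Z=0
after  7: r0=0x1e r1=0x11 r2=0xf1 r3=0xfe  N=0 Z=0
after  8: r0=0x1e r1=0x0f r2=0xf1 r3=0xfe  N=0 Z=0
-- IRQ taken; context saved, return-PC = 9 --

K = 8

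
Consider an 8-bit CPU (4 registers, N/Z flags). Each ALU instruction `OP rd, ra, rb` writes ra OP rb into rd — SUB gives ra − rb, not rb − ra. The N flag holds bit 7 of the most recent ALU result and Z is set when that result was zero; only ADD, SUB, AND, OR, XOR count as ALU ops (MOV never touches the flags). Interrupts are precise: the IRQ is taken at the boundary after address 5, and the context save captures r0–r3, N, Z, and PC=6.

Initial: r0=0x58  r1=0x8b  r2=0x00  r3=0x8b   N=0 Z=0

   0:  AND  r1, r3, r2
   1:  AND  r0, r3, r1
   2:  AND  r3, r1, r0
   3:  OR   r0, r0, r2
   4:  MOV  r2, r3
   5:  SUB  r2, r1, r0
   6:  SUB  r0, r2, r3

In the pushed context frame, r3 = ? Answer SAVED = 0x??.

after  0: r0=0x58 r1=0x00 r2=0x00 r3=0x8b  N=0 Z=1
after  1: r0=0x00 r1=0x00 r2=0x00 r3=0x8b  N=0 Z=1
after  2: r0=0x00 r1=0x00 r2=0x00 r3=0x00  N=0 Z=1
after  3: r0=0x00 r1=0x00 r2=0x00 r3=0x00  N=0 Z=1
after  4: r0=0x00 r1=0x00 r2=0x00 r3=0x00  N=0 Z=1
after  5: r0=0x00 r1=0x00 r2=0x00 r3=0x00  N=0 Z=1
-- IRQ taken; context saved, return-PC = 6 --

SAVED = 0x00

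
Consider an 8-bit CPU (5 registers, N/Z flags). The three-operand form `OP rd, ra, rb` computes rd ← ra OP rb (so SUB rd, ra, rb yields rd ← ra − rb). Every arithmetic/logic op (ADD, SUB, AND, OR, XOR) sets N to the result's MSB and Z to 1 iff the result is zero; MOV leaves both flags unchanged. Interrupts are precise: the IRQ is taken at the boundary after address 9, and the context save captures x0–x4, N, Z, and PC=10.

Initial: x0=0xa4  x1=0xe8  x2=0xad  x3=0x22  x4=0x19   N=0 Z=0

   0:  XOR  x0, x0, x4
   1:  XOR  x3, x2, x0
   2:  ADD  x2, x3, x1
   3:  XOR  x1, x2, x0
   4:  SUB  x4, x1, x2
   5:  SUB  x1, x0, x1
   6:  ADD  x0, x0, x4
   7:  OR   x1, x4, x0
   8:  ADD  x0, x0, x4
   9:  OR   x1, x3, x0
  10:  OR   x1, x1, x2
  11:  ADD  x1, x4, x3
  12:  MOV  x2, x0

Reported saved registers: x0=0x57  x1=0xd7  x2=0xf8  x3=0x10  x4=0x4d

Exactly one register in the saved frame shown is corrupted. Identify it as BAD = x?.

BAD = x1

after  0: x0=0xbd x1=0xe8 x2=0xad x3=0x22 x4=0x19  N=1 Z=0
after  1: x0=0xbd x1=0xe8 x2=0xad x3=0x10 x4=0x19  N=0 Z=0
after  2: x0=0xbd x1=0xe8 x2=0xf8 x3=0x10 x4=0x19  N=1 Z=0
after  3: x0=0xbd x1=0x45 x2=0xf8 x3=0x10 x4=0x19  N=0 Z=0
after  4: x0=0xbd x1=0x45 x2=0xf8 x3=0x10 x4=0x4d  N=0 Z=0
after  5: x0=0xbd x1=0x78 x2=0xf8 x3=0x10 x4=0x4d  N=0 Z=0
after  6: x0=0x0a x1=0x78 x2=0xf8 x3=0x10 x4=0x4d  N=0 Z=0
after  7: x0=0x0a x1=0x4f x2=0xf8 x3=0x10 x4=0x4d  N=0 Z=0
after  8: x0=0x57 x1=0x4f x2=0xf8 x3=0x10 x4=0x4d  N=0 Z=0
after  9: x0=0x57 x1=0x57 x2=0xf8 x3=0x10 x4=0x4d  N=0 Z=0
-- IRQ taken; context saved, return-PC = 10 --
mismatch: x1: reported 0xd7 vs actual 0x57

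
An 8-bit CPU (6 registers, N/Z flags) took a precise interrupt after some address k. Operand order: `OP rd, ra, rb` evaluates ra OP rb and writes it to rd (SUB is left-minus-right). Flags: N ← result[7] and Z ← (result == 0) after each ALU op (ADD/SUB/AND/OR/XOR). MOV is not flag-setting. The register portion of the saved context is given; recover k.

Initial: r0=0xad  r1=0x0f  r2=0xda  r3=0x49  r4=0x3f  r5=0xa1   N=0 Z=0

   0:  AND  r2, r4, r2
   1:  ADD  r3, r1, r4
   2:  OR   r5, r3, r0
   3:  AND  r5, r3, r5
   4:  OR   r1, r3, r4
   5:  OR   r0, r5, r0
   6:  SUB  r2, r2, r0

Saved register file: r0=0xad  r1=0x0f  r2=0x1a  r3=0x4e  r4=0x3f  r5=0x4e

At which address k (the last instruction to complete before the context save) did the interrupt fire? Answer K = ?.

K = 3

after  0: r0=0xad r1=0x0f r2=0x1a r3=0x49 r4=0x3f r5=0xa1  N=0 Z=0
after  1: r0=0xad r1=0x0f r2=0x1a r3=0x4e r4=0x3f r5=0xa1  N=0 Z=0
after  2: r0=0xad r1=0x0f r2=0x1a r3=0x4e r4=0x3f r5=0xef  N=1 Z=0
after  3: r0=0xad r1=0x0f r2=0x1a r3=0x4e r4=0x3f r5=0x4e  N=0 Z=0
-- IRQ taken; context saved, return-PC = 4 --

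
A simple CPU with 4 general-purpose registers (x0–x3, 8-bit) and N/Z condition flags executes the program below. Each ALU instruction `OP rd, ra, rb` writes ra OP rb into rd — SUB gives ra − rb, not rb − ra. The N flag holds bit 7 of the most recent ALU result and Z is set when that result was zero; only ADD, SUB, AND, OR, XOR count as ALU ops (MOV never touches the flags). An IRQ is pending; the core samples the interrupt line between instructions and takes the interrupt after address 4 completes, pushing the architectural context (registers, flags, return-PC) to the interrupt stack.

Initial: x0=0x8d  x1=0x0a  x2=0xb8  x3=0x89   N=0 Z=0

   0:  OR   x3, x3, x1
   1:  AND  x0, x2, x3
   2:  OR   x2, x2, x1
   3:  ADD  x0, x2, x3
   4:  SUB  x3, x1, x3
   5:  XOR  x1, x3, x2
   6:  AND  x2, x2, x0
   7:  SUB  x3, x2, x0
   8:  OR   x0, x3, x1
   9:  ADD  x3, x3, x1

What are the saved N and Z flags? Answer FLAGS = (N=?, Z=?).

FLAGS = (N=0, Z=0)

after  0: x0=0x8d x1=0x0a x2=0xb8 x3=0x8b  N=1 Z=0
after  1: x0=0x88 x1=0x0a x2=0xb8 x3=0x8b  N=1 Z=0
after  2: x0=0x88 x1=0x0a x2=0xba x3=0x8b  N=1 Z=0
after  3: x0=0x45 x1=0x0a x2=0xba x3=0x8b  N=0 Z=0
after  4: x0=0x45 x1=0x0a x2=0xba x3=0x7f  N=0 Z=0
-- IRQ taken; context saved, return-PC = 5 --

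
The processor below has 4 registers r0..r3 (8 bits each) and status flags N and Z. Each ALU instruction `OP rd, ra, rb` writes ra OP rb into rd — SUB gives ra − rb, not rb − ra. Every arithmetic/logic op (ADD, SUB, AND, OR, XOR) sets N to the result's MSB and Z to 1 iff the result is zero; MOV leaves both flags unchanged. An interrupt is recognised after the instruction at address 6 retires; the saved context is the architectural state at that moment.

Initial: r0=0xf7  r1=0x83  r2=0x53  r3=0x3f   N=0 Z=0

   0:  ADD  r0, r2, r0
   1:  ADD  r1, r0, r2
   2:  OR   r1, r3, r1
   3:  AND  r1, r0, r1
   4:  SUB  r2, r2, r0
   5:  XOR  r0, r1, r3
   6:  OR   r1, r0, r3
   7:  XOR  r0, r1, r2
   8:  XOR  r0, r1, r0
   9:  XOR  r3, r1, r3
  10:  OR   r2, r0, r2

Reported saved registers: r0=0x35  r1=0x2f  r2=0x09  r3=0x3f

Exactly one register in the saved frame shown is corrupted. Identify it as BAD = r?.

after  0: r0=0x4a r1=0x83 r2=0x53 r3=0x3f  N=0 Z=0
after  1: r0=0x4a r1=0x9d r2=0x53 r3=0x3f  N=1 Z=0
after  2: r0=0x4a r1=0xbf r2=0x53 r3=0x3f  N=1 Z=0
after  3: r0=0x4a r1=0x0a r2=0x53 r3=0x3f  N=0 Z=0
after  4: r0=0x4a r1=0x0a r2=0x09 r3=0x3f  N=0 Z=0
after  5: r0=0x35 r1=0x0a r2=0x09 r3=0x3f  N=0 Z=0
after  6: r0=0x35 r1=0x3f r2=0x09 r3=0x3f  N=0 Z=0
-- IRQ taken; context saved, return-PC = 7 --
mismatch: r1: reported 0x2f vs actual 0x3f

BAD = r1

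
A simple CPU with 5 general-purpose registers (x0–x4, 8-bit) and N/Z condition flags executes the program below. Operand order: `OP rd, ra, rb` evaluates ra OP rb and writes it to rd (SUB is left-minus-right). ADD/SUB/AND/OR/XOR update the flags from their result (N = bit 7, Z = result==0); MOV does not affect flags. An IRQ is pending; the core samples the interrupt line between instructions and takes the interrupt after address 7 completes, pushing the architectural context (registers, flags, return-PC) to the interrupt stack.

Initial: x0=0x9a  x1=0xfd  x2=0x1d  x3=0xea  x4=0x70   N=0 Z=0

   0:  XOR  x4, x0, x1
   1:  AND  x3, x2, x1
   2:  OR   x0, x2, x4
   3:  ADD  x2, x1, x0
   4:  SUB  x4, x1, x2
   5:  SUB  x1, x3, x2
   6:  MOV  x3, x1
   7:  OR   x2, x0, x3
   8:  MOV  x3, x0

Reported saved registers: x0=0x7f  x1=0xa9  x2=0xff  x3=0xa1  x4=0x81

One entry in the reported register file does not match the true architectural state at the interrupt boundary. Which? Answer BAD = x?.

BAD = x1

after  0: x0=0x9a x1=0xfd x2=0x1d x3=0xea x4=0x67  N=0 Z=0
after  1: x0=0x9a x1=0xfd x2=0x1d x3=0x1d x4=0x67  N=0 Z=0
after  2: x0=0x7f x1=0xfd x2=0x1d x3=0x1d x4=0x67  N=0 Z=0
after  3: x0=0x7f x1=0xfd x2=0x7c x3=0x1d x4=0x67  N=0 Z=0
after  4: x0=0x7f x1=0xfd x2=0x7c x3=0x1d x4=0x81  N=1 Z=0
after  5: x0=0x7f x1=0xa1 x2=0x7c x3=0x1d x4=0x81  N=1 Z=0
after  6: x0=0x7f x1=0xa1 x2=0x7c x3=0xa1 x4=0x81  N=1 Z=0
after  7: x0=0x7f x1=0xa1 x2=0xff x3=0xa1 x4=0x81  N=1 Z=0
-- IRQ taken; context saved, return-PC = 8 --
mismatch: x1: reported 0xa9 vs actual 0xa1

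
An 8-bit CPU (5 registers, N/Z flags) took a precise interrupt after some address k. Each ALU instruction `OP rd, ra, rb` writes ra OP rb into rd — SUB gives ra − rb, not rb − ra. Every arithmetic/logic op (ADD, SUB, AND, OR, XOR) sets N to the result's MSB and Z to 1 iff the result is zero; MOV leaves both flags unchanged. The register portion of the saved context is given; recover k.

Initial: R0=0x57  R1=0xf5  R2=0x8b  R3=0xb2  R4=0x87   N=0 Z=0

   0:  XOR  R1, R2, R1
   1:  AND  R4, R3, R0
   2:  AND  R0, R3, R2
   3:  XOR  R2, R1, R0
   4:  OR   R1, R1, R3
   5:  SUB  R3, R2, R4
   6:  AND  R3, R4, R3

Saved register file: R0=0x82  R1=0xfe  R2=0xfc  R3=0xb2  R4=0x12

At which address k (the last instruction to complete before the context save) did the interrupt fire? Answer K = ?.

after  0: R0=0x57 R1=0x7e R2=0x8b R3=0xb2 R4=0x87  N=0 Z=0
after  1: R0=0x57 R1=0x7e R2=0x8b R3=0xb2 R4=0x12  N=0 Z=0
after  2: R0=0x82 R1=0x7e R2=0x8b R3=0xb2 R4=0x12  N=1 Z=0
after  3: R0=0x82 R1=0x7e R2=0xfc R3=0xb2 R4=0x12  N=1 Z=0
after  4: R0=0x82 R1=0xfe R2=0xfc R3=0xb2 R4=0x12  N=1 Z=0
-- IRQ taken; context saved, return-PC = 5 --

K = 4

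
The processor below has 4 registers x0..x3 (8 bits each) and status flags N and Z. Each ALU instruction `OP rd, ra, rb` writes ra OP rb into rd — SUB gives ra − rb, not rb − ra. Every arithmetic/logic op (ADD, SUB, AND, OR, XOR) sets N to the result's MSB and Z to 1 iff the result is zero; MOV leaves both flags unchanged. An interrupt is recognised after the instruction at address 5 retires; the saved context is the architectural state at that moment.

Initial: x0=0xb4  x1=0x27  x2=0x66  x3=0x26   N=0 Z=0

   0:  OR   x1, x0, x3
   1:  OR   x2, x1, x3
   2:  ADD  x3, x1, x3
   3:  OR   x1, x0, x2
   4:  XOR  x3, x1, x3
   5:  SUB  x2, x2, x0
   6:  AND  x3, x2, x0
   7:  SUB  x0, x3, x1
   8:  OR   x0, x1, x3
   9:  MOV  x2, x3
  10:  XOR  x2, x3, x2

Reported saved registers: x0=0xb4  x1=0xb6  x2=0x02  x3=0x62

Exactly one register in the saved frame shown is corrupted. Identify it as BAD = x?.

BAD = x3

after  0: x0=0xb4 x1=0xb6 x2=0x66 x3=0x26  N=1 Z=0
after  1: x0=0xb4 x1=0xb6 x2=0xb6 x3=0x26  N=1 Z=0
after  2: x0=0xb4 x1=0xb6 x2=0xb6 x3=0xdc  N=1 Z=0
after  3: x0=0xb4 x1=0xb6 x2=0xb6 x3=0xdc  N=1 Z=0
after  4: x0=0xb4 x1=0xb6 x2=0xb6 x3=0x6a  N=0 Z=0
after  5: x0=0xb4 x1=0xb6 x2=0x02 x3=0x6a  N=0 Z=0
-- IRQ taken; context saved, return-PC = 6 --
mismatch: x3: reported 0x62 vs actual 0x6a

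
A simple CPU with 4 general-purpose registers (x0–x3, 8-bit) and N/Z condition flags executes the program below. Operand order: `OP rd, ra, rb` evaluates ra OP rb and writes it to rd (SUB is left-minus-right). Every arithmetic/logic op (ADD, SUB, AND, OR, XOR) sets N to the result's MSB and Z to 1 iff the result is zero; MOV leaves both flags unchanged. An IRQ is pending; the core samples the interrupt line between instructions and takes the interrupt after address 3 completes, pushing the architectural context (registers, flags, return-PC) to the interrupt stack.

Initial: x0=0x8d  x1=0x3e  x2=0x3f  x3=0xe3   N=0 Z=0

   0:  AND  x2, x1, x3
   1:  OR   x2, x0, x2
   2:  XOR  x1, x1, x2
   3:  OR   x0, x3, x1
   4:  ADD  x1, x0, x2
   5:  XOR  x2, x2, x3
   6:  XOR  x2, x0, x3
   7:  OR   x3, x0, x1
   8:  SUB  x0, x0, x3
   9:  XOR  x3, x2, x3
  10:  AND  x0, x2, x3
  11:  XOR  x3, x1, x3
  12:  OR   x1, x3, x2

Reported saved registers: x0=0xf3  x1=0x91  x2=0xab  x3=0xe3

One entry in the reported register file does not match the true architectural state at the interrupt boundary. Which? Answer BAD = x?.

BAD = x2

after  0: x0=0x8d x1=0x3e x2=0x22 x3=0xe3  N=0 Z=0
after  1: x0=0x8d x1=0x3e x2=0xaf x3=0xe3  N=1 Z=0
after  2: x0=0x8d x1=0x91 x2=0xaf x3=0xe3  N=1 Z=0
after  3: x0=0xf3 x1=0x91 x2=0xaf x3=0xe3  N=1 Z=0
-- IRQ taken; context saved, return-PC = 4 --
mismatch: x2: reported 0xab vs actual 0xaf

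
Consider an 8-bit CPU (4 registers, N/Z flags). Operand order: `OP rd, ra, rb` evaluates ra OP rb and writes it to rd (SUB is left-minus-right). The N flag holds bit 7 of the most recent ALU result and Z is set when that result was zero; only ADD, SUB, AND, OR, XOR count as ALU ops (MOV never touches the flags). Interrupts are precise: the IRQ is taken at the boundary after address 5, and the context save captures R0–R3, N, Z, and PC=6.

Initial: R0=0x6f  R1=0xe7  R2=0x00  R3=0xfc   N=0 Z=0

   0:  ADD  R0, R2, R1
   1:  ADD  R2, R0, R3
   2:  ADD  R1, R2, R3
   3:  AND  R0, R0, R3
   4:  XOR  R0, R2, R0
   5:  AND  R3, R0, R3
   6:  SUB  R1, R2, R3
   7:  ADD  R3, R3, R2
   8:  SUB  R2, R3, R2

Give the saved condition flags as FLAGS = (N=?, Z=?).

FLAGS = (N=0, Z=0)

after  0: R0=0xe7 R1=0xe7 R2=0x00 R3=0xfc  N=1 Z=0
after  1: R0=0xe7 R1=0xe7 R2=0xe3 R3=0xfc  N=1 Z=0
after  2: R0=0xe7 R1=0xdf R2=0xe3 R3=0xfc  N=1 Z=0
after  3: R0=0xe4 R1=0xdf R2=0xe3 R3=0xfc  N=1 Z=0
after  4: R0=0x07 R1=0xdf R2=0xe3 R3=0xfc  N=0 Z=0
after  5: R0=0x07 R1=0xdf R2=0xe3 R3=0x04  N=0 Z=0
-- IRQ taken; context saved, return-PC = 6 --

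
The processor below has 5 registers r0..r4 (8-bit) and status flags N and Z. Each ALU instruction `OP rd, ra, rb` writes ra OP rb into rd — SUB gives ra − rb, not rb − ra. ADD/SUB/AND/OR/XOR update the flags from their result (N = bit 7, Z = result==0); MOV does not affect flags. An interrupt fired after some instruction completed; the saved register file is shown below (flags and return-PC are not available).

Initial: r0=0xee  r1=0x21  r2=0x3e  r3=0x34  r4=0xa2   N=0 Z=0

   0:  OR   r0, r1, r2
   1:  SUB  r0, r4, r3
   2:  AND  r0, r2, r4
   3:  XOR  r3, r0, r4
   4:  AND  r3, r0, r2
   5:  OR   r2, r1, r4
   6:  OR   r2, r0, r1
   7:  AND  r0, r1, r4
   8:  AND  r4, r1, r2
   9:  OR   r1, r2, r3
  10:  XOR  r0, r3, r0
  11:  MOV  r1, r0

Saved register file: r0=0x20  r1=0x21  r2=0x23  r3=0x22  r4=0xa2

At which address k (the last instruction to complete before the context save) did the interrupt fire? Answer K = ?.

K = 7

after  0: r0=0x3f r1=0x21 r2=0x3e r3=0x34 r4=0xa2  N=0 Z=0
after  1: r0=0x6e r1=0x21 r2=0x3e r3=0x34 r4=0xa2  N=0 Z=0
after  2: r0=0x22 r1=0x21 r2=0x3e r3=0x34 r4=0xa2  N=0 Z=0
after  3: r0=0x22 r1=0x21 r2=0x3e r3=0x80 r4=0xa2  N=1 Z=0
after  4: r0=0x22 r1=0x21 r2=0x3e r3=0x22 r4=0xa2  N=0 Z=0
after  5: r0=0x22 r1=0x21 r2=0xa3 r3=0x22 r4=0xa2  N=1 Z=0
after  6: r0=0x22 r1=0x21 r2=0x23 r3=0x22 r4=0xa2  N=0 Z=0
after  7: r0=0x20 r1=0x21 r2=0x23 r3=0x22 r4=0xa2  N=0 Z=0
-- IRQ taken; context saved, return-PC = 8 --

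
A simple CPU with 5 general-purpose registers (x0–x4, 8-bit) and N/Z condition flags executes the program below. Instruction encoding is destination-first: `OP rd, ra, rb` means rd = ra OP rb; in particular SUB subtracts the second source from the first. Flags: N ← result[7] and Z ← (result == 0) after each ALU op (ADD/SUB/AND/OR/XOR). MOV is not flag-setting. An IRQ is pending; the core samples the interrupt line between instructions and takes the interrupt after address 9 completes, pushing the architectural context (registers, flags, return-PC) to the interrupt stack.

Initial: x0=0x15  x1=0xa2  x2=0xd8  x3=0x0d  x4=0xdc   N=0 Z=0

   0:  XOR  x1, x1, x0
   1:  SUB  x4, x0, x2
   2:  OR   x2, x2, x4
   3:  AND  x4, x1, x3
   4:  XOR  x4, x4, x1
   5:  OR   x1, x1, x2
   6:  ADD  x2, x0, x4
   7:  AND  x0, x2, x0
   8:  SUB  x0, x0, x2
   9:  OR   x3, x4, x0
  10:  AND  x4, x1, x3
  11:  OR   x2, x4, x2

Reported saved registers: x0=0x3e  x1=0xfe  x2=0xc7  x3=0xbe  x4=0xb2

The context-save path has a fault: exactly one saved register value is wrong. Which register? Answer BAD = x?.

BAD = x1

after  0: x0=0x15 x1=0xb7 x2=0xd8 x3=0x0d x4=0xdc  N=1 Z=0
after  1: x0=0x15 x1=0xb7 x2=0xd8 x3=0x0d x4=0x3d  N=0 Z=0
after  2: x0=0x15 x1=0xb7 x2=0xfd x3=0x0d x4=0x3d  N=1 Z=0
after  3: x0=0x15 x1=0xb7 x2=0xfd x3=0x0d x4=0x05  N=0 Z=0
after  4: x0=0x15 x1=0xb7 x2=0xfd x3=0x0d x4=0xb2  N=1 Z=0
after  5: x0=0x15 x1=0xff x2=0xfd x3=0x0d x4=0xb2  N=1 Z=0
after  6: x0=0x15 x1=0xff x2=0xc7 x3=0x0d x4=0xb2  N=1 Z=0
after  7: x0=0x05 x1=0xff x2=0xc7 x3=0x0d x4=0xb2  N=0 Z=0
after  8: x0=0x3e x1=0xff x2=0xc7 x3=0x0d x4=0xb2  N=0 Z=0
after  9: x0=0x3e x1=0xff x2=0xc7 x3=0xbe x4=0xb2  N=1 Z=0
-- IRQ taken; context saved, return-PC = 10 --
mismatch: x1: reported 0xfe vs actual 0xff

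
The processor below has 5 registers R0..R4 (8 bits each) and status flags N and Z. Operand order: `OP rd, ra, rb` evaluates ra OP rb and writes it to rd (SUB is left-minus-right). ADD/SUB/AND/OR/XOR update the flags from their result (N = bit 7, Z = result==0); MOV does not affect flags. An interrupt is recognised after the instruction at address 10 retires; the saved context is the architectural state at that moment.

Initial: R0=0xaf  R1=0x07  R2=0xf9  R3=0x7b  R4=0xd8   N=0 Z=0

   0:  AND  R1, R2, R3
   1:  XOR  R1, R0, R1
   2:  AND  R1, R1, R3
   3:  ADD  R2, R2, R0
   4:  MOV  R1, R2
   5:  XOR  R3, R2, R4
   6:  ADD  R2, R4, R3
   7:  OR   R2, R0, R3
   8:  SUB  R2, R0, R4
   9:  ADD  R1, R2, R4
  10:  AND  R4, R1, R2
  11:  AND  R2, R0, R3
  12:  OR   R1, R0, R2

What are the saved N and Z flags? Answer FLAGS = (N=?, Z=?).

FLAGS = (N=1, Z=0)

after  0: R0=0xaf R1=0x79 R2=0xf9 R3=0x7b R4=0xd8  N=0 Z=0
after  1: R0=0xaf R1=0xd6 R2=0xf9 R3=0x7b R4=0xd8  N=1 Z=0
after  2: R0=0xaf R1=0x52 R2=0xf9 R3=0x7b R4=0xd8  N=0 Z=0
after  3: R0=0xaf R1=0x52 R2=0xa8 R3=0x7b R4=0xd8  N=1 Z=0
after  4: R0=0xaf R1=0xa8 R2=0xa8 R3=0x7b R4=0xd8  N=1 Z=0
after  5: R0=0xaf R1=0xa8 R2=0xa8 R3=0x70 R4=0xd8  N=0 Z=0
after  6: R0=0xaf R1=0xa8 R2=0x48 R3=0x70 R4=0xd8  N=0 Z=0
after  7: R0=0xaf R1=0xa8 R2=0xff R3=0x70 R4=0xd8  N=1 Z=0
after  8: R0=0xaf R1=0xa8 R2=0xd7 R3=0x70 R4=0xd8  N=1 Z=0
after  9: R0=0xaf R1=0xaf R2=0xd7 R3=0x70 R4=0xd8  N=1 Z=0
after 10: R0=0xaf R1=0xaf R2=0xd7 R3=0x70 R4=0x87  N=1 Z=0
-- IRQ taken; context saved, return-PC = 11 --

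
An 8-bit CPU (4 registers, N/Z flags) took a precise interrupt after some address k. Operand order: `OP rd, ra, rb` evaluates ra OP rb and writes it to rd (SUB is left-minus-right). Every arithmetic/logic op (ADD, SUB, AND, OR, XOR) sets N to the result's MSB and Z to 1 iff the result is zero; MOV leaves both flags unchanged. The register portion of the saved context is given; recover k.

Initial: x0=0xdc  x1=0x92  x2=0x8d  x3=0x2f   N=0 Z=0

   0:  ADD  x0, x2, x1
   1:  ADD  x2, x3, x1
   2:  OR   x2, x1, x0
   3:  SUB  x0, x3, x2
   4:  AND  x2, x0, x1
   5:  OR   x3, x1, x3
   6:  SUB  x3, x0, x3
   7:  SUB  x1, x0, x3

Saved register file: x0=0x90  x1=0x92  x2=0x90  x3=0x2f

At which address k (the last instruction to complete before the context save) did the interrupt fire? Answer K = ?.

after  0: x0=0x1f x1=0x92 x2=0x8d x3=0x2f  N=0 Z=0
after  1: x0=0x1f x1=0x92 x2=0xc1 x3=0x2f  N=1 Z=0
after  2: x0=0x1f x1=0x92 x2=0x9f x3=0x2f  N=1 Z=0
after  3: x0=0x90 x1=0x92 x2=0x9f x3=0x2f  N=1 Z=0
after  4: x0=0x90 x1=0x92 x2=0x90 x3=0x2f  N=1 Z=0
-- IRQ taken; context saved, return-PC = 5 --

K = 4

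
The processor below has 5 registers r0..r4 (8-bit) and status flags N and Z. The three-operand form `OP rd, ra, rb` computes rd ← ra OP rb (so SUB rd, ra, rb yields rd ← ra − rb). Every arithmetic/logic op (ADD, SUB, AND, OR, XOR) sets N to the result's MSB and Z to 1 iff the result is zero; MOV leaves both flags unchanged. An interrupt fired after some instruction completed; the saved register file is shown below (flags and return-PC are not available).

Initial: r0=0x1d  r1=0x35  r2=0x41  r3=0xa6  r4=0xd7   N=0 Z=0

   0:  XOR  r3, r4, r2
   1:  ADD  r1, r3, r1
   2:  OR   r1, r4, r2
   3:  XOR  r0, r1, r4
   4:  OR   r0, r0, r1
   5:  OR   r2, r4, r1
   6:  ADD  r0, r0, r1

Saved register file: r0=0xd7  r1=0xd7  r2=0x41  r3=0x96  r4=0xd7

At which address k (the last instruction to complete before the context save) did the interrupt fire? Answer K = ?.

after  0: r0=0x1d r1=0x35 r2=0x41 r3=0x96 r4=0xd7  N=1 Z=0
after  1: r0=0x1d r1=0xcb r2=0x41 r3=0x96 r4=0xd7  N=1 Z=0
after  2: r0=0x1d r1=0xd7 r2=0x41 r3=0x96 r4=0xd7  N=1 Z=0
after  3: r0=0x00 r1=0xd7 r2=0x41 r3=0x96 r4=0xd7  N=0 Z=1
after  4: r0=0xd7 r1=0xd7 r2=0x41 r3=0x96 r4=0xd7  N=1 Z=0
-- IRQ taken; context saved, return-PC = 5 --

K = 4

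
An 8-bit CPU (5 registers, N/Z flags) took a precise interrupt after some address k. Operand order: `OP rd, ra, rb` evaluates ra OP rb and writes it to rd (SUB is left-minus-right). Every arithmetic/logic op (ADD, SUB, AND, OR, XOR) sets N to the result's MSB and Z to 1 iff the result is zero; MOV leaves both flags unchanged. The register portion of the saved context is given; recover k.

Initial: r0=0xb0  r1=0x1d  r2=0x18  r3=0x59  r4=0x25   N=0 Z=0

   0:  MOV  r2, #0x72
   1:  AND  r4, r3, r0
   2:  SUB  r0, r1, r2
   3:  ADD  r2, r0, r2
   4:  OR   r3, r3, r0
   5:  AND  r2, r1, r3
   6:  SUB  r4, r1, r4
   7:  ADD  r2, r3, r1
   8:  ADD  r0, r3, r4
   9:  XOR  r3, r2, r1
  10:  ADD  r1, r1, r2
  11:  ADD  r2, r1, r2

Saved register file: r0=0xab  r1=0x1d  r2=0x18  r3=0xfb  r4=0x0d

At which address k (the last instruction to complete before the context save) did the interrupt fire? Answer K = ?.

after  0: r0=0xb0 r1=0x1d r2=0x72 r3=0x59 r4=0x25  N=0 Z=0
after  1: r0=0xb0 r1=0x1d r2=0x72 r3=0x59 r4=0x10  N=0 Z=0
after  2: r0=0xab r1=0x1d r2=0x72 r3=0x59 r4=0x10  N=1 Z=0
after  3: r0=0xab r1=0x1d r2=0x1d r3=0x59 r4=0x10  N=0 Z=0
after  4: r0=0xab r1=0x1d r2=0x1d r3=0xfb r4=0x10  N=1 Z=0
after  5: r0=0xab r1=0x1d r2=0x19 r3=0xfb r4=0x10  N=0 Z=0
after  6: r0=0xab r1=0x1d r2=0x19 r3=0xfb r4=0x0d  N=0 Z=0
after  7: r0=0xab r1=0x1d r2=0x18 r3=0xfb r4=0x0d  N=0 Z=0
-- IRQ taken; context saved, return-PC = 8 --

K = 7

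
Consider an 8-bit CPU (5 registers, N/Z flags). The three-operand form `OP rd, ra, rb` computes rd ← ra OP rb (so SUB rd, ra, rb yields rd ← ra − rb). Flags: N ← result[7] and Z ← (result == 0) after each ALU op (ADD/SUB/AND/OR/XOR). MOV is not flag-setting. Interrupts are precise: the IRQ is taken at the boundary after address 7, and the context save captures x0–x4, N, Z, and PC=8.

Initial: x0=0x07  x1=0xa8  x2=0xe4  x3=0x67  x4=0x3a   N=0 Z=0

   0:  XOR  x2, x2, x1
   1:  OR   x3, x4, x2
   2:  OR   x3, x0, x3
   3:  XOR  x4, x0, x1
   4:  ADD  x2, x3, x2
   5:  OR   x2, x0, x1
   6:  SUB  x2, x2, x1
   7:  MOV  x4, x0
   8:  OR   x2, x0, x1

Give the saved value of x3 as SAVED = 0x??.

after  0: x0=0x07 x1=0xa8 x2=0x4c x3=0x67 x4=0x3a  N=0 Z=0
after  1: x0=0x07 x1=0xa8 x2=0x4c x3=0x7e x4=0x3a  N=0 Z=0
after  2: x0=0x07 x1=0xa8 x2=0x4c x3=0x7f x4=0x3a  N=0 Z=0
after  3: x0=0x07 x1=0xa8 x2=0x4c x3=0x7f x4=0xaf  N=1 Z=0
after  4: x0=0x07 x1=0xa8 x2=0xcb x3=0x7f x4=0xaf  N=1 Z=0
after  5: x0=0x07 x1=0xa8 x2=0xaf x3=0x7f x4=0xaf  N=1 Z=0
after  6: x0=0x07 x1=0xa8 x2=0x07 x3=0x7f x4=0xaf  N=0 Z=0
after  7: x0=0x07 x1=0xa8 x2=0x07 x3=0x7f x4=0x07  N=0 Z=0
-- IRQ taken; context saved, return-PC = 8 --

SAVED = 0x7f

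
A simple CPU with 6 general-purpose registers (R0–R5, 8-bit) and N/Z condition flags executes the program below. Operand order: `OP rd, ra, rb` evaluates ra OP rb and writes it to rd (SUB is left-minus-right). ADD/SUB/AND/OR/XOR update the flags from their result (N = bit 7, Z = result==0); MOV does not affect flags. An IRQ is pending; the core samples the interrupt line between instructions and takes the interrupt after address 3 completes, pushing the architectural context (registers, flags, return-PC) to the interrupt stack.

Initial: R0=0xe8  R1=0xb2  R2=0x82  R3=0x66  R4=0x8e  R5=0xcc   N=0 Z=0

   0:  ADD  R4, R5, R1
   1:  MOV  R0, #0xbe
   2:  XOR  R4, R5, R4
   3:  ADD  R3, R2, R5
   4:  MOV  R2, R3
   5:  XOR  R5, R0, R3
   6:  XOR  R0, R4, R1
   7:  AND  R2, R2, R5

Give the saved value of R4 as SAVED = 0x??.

SAVED = 0xb2

after  0: R0=0xe8 R1=0xb2 R2=0x82 R3=0x66 R4=0x7e R5=0xcc  N=0 Z=0
after  1: R0=0xbe R1=0xb2 R2=0x82 R3=0x66 R4=0x7e R5=0xcc  N=0 Z=0
after  2: R0=0xbe R1=0xb2 R2=0x82 R3=0x66 R4=0xb2 R5=0xcc  N=1 Z=0
after  3: R0=0xbe R1=0xb2 R2=0x82 R3=0x4e R4=0xb2 R5=0xcc  N=0 Z=0
-- IRQ taken; context saved, return-PC = 4 --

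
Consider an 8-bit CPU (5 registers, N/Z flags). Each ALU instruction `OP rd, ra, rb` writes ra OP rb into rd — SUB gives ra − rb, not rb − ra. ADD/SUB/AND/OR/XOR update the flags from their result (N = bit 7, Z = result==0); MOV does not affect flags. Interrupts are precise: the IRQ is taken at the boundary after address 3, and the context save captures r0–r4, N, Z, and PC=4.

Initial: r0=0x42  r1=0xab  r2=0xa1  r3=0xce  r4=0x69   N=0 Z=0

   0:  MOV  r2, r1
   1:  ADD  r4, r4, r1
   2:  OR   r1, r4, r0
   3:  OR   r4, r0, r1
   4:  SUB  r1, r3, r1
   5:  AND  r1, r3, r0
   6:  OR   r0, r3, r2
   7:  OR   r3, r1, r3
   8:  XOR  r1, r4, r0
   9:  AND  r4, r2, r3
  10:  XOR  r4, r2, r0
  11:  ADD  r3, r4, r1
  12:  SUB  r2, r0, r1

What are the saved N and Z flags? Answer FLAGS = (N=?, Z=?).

FLAGS = (N=0, Z=0)

after  0: r0=0x42 r1=0xab r2=0xab r3=0xce r4=0x69  N=0 Z=0
after  1: r0=0x42 r1=0xab r2=0xab r3=0xce r4=0x14  N=0 Z=0
after  2: r0=0x42 r1=0x56 r2=0xab r3=0xce r4=0x14  N=0 Z=0
after  3: r0=0x42 r1=0x56 r2=0xab r3=0xce r4=0x56  N=0 Z=0
-- IRQ taken; context saved, return-PC = 4 --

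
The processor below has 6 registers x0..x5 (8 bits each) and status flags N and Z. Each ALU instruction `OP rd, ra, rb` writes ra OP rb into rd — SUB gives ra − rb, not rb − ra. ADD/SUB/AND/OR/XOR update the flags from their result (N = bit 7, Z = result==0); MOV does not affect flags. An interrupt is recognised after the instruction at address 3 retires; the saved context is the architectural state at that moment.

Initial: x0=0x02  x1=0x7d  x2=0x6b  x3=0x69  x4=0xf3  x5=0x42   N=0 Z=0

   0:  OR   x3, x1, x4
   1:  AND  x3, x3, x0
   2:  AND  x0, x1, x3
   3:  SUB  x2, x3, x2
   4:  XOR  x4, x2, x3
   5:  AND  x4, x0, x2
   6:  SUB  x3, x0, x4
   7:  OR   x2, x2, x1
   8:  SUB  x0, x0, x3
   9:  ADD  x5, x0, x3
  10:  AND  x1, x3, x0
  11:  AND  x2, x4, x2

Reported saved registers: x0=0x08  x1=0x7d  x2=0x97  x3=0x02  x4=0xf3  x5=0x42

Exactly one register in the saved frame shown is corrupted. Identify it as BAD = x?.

after  0: x0=0x02 x1=0x7d x2=0x6b x3=0xff x4=0xf3 x5=0x42  N=1 Z=0
after  1: x0=0x02 x1=0x7d x2=0x6b x3=0x02 x4=0xf3 x5=0x42  N=0 Z=0
after  2: x0=0x00 x1=0x7d x2=0x6b x3=0x02 x4=0xf3 x5=0x42  N=0 Z=1
after  3: x0=0x00 x1=0x7d x2=0x97 x3=0x02 x4=0xf3 x5=0x42  N=1 Z=0
-- IRQ taken; context saved, return-PC = 4 --
mismatch: x0: reported 0x08 vs actual 0x00

BAD = x0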